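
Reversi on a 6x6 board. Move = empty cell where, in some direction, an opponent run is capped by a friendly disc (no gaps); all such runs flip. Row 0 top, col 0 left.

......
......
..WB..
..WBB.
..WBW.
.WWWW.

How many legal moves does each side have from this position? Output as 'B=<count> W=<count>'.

Answer: B=6 W=5

Derivation:
-- B to move --
(1,1): flips 1 -> legal
(1,2): no bracket -> illegal
(1,3): no bracket -> illegal
(2,1): flips 2 -> legal
(3,1): flips 1 -> legal
(3,5): no bracket -> illegal
(4,0): no bracket -> illegal
(4,1): flips 2 -> legal
(4,5): flips 1 -> legal
(5,0): no bracket -> illegal
(5,5): flips 1 -> legal
B mobility = 6
-- W to move --
(1,2): no bracket -> illegal
(1,3): flips 3 -> legal
(1,4): flips 1 -> legal
(2,4): flips 3 -> legal
(2,5): flips 2 -> legal
(3,5): flips 2 -> legal
(4,5): no bracket -> illegal
W mobility = 5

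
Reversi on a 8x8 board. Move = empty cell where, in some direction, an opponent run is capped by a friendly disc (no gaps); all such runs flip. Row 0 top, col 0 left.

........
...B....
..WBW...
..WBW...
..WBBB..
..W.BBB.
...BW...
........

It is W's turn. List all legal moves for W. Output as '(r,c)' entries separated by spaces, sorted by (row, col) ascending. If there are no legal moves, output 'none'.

Answer: (0,2) (0,4) (1,2) (1,4) (4,6) (6,2) (6,5) (6,6) (6,7) (7,4)

Derivation:
(0,2): flips 1 -> legal
(0,3): no bracket -> illegal
(0,4): flips 1 -> legal
(1,2): flips 1 -> legal
(1,4): flips 1 -> legal
(3,5): no bracket -> illegal
(3,6): no bracket -> illegal
(4,6): flips 4 -> legal
(4,7): no bracket -> illegal
(5,3): no bracket -> illegal
(5,7): no bracket -> illegal
(6,2): flips 1 -> legal
(6,5): flips 2 -> legal
(6,6): flips 3 -> legal
(6,7): flips 2 -> legal
(7,2): no bracket -> illegal
(7,3): no bracket -> illegal
(7,4): flips 1 -> legal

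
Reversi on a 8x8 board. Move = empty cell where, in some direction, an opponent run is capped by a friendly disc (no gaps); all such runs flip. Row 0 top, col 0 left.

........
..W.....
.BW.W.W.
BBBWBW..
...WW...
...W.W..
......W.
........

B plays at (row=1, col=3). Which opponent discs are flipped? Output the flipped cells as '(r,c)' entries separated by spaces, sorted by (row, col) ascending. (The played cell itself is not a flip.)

Answer: (2,2)

Derivation:
Dir NW: first cell '.' (not opp) -> no flip
Dir N: first cell '.' (not opp) -> no flip
Dir NE: first cell '.' (not opp) -> no flip
Dir W: opp run (1,2), next='.' -> no flip
Dir E: first cell '.' (not opp) -> no flip
Dir SW: opp run (2,2) capped by B -> flip
Dir S: first cell '.' (not opp) -> no flip
Dir SE: opp run (2,4) (3,5), next='.' -> no flip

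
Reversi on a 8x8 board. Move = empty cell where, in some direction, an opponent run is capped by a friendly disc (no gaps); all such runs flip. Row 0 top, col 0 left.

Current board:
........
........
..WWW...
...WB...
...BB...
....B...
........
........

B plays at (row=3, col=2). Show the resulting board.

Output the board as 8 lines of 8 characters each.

Place B at (3,2); scan 8 dirs for brackets.
Dir NW: first cell '.' (not opp) -> no flip
Dir N: opp run (2,2), next='.' -> no flip
Dir NE: opp run (2,3), next='.' -> no flip
Dir W: first cell '.' (not opp) -> no flip
Dir E: opp run (3,3) capped by B -> flip
Dir SW: first cell '.' (not opp) -> no flip
Dir S: first cell '.' (not opp) -> no flip
Dir SE: first cell 'B' (not opp) -> no flip
All flips: (3,3)

Answer: ........
........
..WWW...
..BBB...
...BB...
....B...
........
........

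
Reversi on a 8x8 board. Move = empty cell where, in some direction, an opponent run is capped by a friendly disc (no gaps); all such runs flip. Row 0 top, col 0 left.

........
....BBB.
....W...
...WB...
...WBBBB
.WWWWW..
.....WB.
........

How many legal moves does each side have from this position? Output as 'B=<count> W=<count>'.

Answer: B=8 W=8

Derivation:
-- B to move --
(1,3): no bracket -> illegal
(2,2): flips 1 -> legal
(2,3): no bracket -> illegal
(2,5): no bracket -> illegal
(3,2): flips 1 -> legal
(3,5): no bracket -> illegal
(4,0): no bracket -> illegal
(4,1): no bracket -> illegal
(4,2): flips 3 -> legal
(5,0): no bracket -> illegal
(5,6): no bracket -> illegal
(6,0): no bracket -> illegal
(6,1): flips 2 -> legal
(6,2): flips 1 -> legal
(6,3): flips 1 -> legal
(6,4): flips 3 -> legal
(7,4): no bracket -> illegal
(7,5): flips 2 -> legal
(7,6): no bracket -> illegal
B mobility = 8
-- W to move --
(0,3): no bracket -> illegal
(0,4): flips 1 -> legal
(0,5): no bracket -> illegal
(0,6): flips 1 -> legal
(0,7): no bracket -> illegal
(1,3): no bracket -> illegal
(1,7): no bracket -> illegal
(2,3): no bracket -> illegal
(2,5): flips 1 -> legal
(2,6): no bracket -> illegal
(2,7): no bracket -> illegal
(3,5): flips 3 -> legal
(3,6): flips 1 -> legal
(3,7): flips 1 -> legal
(5,6): no bracket -> illegal
(5,7): no bracket -> illegal
(6,7): flips 1 -> legal
(7,5): no bracket -> illegal
(7,6): no bracket -> illegal
(7,7): flips 1 -> legal
W mobility = 8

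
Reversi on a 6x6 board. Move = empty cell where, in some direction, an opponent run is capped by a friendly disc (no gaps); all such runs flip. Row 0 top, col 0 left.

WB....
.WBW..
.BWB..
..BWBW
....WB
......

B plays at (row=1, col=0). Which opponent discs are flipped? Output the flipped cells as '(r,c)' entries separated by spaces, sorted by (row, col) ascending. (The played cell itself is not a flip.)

Dir NW: edge -> no flip
Dir N: opp run (0,0), next=edge -> no flip
Dir NE: first cell 'B' (not opp) -> no flip
Dir W: edge -> no flip
Dir E: opp run (1,1) capped by B -> flip
Dir SW: edge -> no flip
Dir S: first cell '.' (not opp) -> no flip
Dir SE: first cell 'B' (not opp) -> no flip

Answer: (1,1)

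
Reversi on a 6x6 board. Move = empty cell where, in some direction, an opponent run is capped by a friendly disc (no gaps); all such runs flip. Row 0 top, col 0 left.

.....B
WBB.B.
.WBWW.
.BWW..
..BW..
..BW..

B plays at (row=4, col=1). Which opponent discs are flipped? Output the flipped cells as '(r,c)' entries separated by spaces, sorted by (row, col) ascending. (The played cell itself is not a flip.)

Answer: (2,3) (3,2)

Derivation:
Dir NW: first cell '.' (not opp) -> no flip
Dir N: first cell 'B' (not opp) -> no flip
Dir NE: opp run (3,2) (2,3) capped by B -> flip
Dir W: first cell '.' (not opp) -> no flip
Dir E: first cell 'B' (not opp) -> no flip
Dir SW: first cell '.' (not opp) -> no flip
Dir S: first cell '.' (not opp) -> no flip
Dir SE: first cell 'B' (not opp) -> no flip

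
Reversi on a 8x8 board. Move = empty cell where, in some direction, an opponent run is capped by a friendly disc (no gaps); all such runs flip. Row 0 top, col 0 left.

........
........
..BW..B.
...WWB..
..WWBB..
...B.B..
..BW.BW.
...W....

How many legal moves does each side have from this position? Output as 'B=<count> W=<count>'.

-- B to move --
(1,2): flips 2 -> legal
(1,3): flips 3 -> legal
(1,4): no bracket -> illegal
(2,4): flips 2 -> legal
(2,5): no bracket -> illegal
(3,1): flips 1 -> legal
(3,2): flips 2 -> legal
(4,1): flips 2 -> legal
(5,1): no bracket -> illegal
(5,2): no bracket -> illegal
(5,4): no bracket -> illegal
(5,6): no bracket -> illegal
(5,7): no bracket -> illegal
(6,4): flips 1 -> legal
(6,7): flips 1 -> legal
(7,2): no bracket -> illegal
(7,4): no bracket -> illegal
(7,5): no bracket -> illegal
(7,6): no bracket -> illegal
(7,7): flips 1 -> legal
B mobility = 9
-- W to move --
(1,1): flips 1 -> legal
(1,2): no bracket -> illegal
(1,3): no bracket -> illegal
(1,5): no bracket -> illegal
(1,6): no bracket -> illegal
(1,7): no bracket -> illegal
(2,1): flips 1 -> legal
(2,4): no bracket -> illegal
(2,5): no bracket -> illegal
(2,7): no bracket -> illegal
(3,1): no bracket -> illegal
(3,2): no bracket -> illegal
(3,6): flips 1 -> legal
(3,7): no bracket -> illegal
(4,6): flips 2 -> legal
(5,1): flips 1 -> legal
(5,2): no bracket -> illegal
(5,4): flips 1 -> legal
(5,6): flips 1 -> legal
(6,1): flips 1 -> legal
(6,4): flips 2 -> legal
(7,1): no bracket -> illegal
(7,2): no bracket -> illegal
(7,4): no bracket -> illegal
(7,5): no bracket -> illegal
(7,6): no bracket -> illegal
W mobility = 9

Answer: B=9 W=9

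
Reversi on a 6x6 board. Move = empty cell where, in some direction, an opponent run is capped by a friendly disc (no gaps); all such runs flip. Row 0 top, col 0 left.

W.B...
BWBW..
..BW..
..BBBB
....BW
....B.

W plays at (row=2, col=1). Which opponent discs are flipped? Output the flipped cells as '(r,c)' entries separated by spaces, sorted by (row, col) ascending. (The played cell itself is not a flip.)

Answer: (2,2)

Derivation:
Dir NW: opp run (1,0), next=edge -> no flip
Dir N: first cell 'W' (not opp) -> no flip
Dir NE: opp run (1,2), next='.' -> no flip
Dir W: first cell '.' (not opp) -> no flip
Dir E: opp run (2,2) capped by W -> flip
Dir SW: first cell '.' (not opp) -> no flip
Dir S: first cell '.' (not opp) -> no flip
Dir SE: opp run (3,2), next='.' -> no flip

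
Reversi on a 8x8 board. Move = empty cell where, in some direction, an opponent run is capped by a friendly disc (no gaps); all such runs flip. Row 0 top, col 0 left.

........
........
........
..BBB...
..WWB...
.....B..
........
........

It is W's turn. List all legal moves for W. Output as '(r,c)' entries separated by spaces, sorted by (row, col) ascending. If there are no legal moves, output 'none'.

(2,1): flips 1 -> legal
(2,2): flips 1 -> legal
(2,3): flips 1 -> legal
(2,4): flips 1 -> legal
(2,5): flips 1 -> legal
(3,1): no bracket -> illegal
(3,5): no bracket -> illegal
(4,1): no bracket -> illegal
(4,5): flips 1 -> legal
(4,6): no bracket -> illegal
(5,3): no bracket -> illegal
(5,4): no bracket -> illegal
(5,6): no bracket -> illegal
(6,4): no bracket -> illegal
(6,5): no bracket -> illegal
(6,6): no bracket -> illegal

Answer: (2,1) (2,2) (2,3) (2,4) (2,5) (4,5)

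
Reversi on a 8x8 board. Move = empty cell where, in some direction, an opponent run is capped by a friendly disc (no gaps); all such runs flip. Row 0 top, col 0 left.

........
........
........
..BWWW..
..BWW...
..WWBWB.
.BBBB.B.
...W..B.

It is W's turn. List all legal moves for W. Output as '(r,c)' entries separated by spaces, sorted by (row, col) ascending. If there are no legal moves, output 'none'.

(2,1): flips 1 -> legal
(2,2): flips 2 -> legal
(2,3): no bracket -> illegal
(3,1): flips 2 -> legal
(4,1): flips 1 -> legal
(4,5): no bracket -> illegal
(4,6): no bracket -> illegal
(4,7): no bracket -> illegal
(5,0): no bracket -> illegal
(5,1): flips 2 -> legal
(5,7): flips 1 -> legal
(6,0): no bracket -> illegal
(6,5): flips 1 -> legal
(6,7): no bracket -> illegal
(7,0): flips 1 -> legal
(7,1): flips 1 -> legal
(7,2): flips 1 -> legal
(7,4): flips 3 -> legal
(7,5): flips 1 -> legal
(7,7): flips 1 -> legal

Answer: (2,1) (2,2) (3,1) (4,1) (5,1) (5,7) (6,5) (7,0) (7,1) (7,2) (7,4) (7,5) (7,7)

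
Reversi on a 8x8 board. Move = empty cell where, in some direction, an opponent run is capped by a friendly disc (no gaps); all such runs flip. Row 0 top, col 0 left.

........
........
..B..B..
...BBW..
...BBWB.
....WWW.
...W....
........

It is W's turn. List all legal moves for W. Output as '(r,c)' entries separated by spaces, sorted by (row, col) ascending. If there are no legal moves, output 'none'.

Answer: (1,1) (1,5) (2,3) (2,4) (3,2) (3,6) (3,7) (4,2) (4,7) (5,3) (5,7)

Derivation:
(1,1): flips 3 -> legal
(1,2): no bracket -> illegal
(1,3): no bracket -> illegal
(1,4): no bracket -> illegal
(1,5): flips 1 -> legal
(1,6): no bracket -> illegal
(2,1): no bracket -> illegal
(2,3): flips 1 -> legal
(2,4): flips 2 -> legal
(2,6): no bracket -> illegal
(3,1): no bracket -> illegal
(3,2): flips 3 -> legal
(3,6): flips 1 -> legal
(3,7): flips 1 -> legal
(4,2): flips 2 -> legal
(4,7): flips 1 -> legal
(5,2): no bracket -> illegal
(5,3): flips 1 -> legal
(5,7): flips 1 -> legal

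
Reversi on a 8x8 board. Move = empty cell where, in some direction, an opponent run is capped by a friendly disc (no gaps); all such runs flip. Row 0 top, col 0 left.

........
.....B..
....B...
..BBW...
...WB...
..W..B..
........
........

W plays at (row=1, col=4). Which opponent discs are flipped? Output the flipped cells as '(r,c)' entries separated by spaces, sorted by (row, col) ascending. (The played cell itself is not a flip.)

Answer: (2,4)

Derivation:
Dir NW: first cell '.' (not opp) -> no flip
Dir N: first cell '.' (not opp) -> no flip
Dir NE: first cell '.' (not opp) -> no flip
Dir W: first cell '.' (not opp) -> no flip
Dir E: opp run (1,5), next='.' -> no flip
Dir SW: first cell '.' (not opp) -> no flip
Dir S: opp run (2,4) capped by W -> flip
Dir SE: first cell '.' (not opp) -> no flip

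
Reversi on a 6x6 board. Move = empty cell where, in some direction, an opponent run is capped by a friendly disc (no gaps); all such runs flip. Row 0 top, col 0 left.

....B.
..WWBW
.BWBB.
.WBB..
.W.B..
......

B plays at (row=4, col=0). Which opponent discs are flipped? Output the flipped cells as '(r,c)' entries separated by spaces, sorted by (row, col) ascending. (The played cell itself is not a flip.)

Answer: (1,3) (2,2) (3,1)

Derivation:
Dir NW: edge -> no flip
Dir N: first cell '.' (not opp) -> no flip
Dir NE: opp run (3,1) (2,2) (1,3) capped by B -> flip
Dir W: edge -> no flip
Dir E: opp run (4,1), next='.' -> no flip
Dir SW: edge -> no flip
Dir S: first cell '.' (not opp) -> no flip
Dir SE: first cell '.' (not opp) -> no flip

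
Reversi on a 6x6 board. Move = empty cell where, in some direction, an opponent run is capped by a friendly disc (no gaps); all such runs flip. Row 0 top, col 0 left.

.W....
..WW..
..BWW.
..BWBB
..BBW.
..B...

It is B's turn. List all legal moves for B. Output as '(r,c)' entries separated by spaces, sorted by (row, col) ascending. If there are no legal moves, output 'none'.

(0,0): no bracket -> illegal
(0,2): flips 3 -> legal
(0,3): flips 3 -> legal
(0,4): flips 1 -> legal
(1,0): no bracket -> illegal
(1,1): no bracket -> illegal
(1,4): flips 2 -> legal
(1,5): flips 2 -> legal
(2,1): no bracket -> illegal
(2,5): flips 2 -> legal
(4,5): flips 1 -> legal
(5,3): flips 1 -> legal
(5,4): flips 1 -> legal
(5,5): flips 2 -> legal

Answer: (0,2) (0,3) (0,4) (1,4) (1,5) (2,5) (4,5) (5,3) (5,4) (5,5)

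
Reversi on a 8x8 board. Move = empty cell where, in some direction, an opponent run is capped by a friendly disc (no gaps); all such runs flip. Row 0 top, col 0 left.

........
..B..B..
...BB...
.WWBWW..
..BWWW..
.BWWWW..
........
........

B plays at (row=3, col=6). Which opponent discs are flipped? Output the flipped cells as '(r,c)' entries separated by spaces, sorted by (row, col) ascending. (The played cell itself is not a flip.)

Answer: (3,4) (3,5)

Derivation:
Dir NW: first cell '.' (not opp) -> no flip
Dir N: first cell '.' (not opp) -> no flip
Dir NE: first cell '.' (not opp) -> no flip
Dir W: opp run (3,5) (3,4) capped by B -> flip
Dir E: first cell '.' (not opp) -> no flip
Dir SW: opp run (4,5) (5,4), next='.' -> no flip
Dir S: first cell '.' (not opp) -> no flip
Dir SE: first cell '.' (not opp) -> no flip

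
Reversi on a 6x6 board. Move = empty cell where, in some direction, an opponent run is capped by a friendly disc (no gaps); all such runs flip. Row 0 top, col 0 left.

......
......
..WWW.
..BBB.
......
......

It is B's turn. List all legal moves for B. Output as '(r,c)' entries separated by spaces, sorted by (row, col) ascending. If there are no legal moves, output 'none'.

(1,1): flips 1 -> legal
(1,2): flips 2 -> legal
(1,3): flips 1 -> legal
(1,4): flips 2 -> legal
(1,5): flips 1 -> legal
(2,1): no bracket -> illegal
(2,5): no bracket -> illegal
(3,1): no bracket -> illegal
(3,5): no bracket -> illegal

Answer: (1,1) (1,2) (1,3) (1,4) (1,5)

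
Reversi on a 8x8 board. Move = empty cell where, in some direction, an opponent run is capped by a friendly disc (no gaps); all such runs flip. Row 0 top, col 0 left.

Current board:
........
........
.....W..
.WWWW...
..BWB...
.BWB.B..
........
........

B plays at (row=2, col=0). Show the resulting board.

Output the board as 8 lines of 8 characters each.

Answer: ........
........
B....W..
.BWWW...
..BWB...
.BWB.B..
........
........

Derivation:
Place B at (2,0); scan 8 dirs for brackets.
Dir NW: edge -> no flip
Dir N: first cell '.' (not opp) -> no flip
Dir NE: first cell '.' (not opp) -> no flip
Dir W: edge -> no flip
Dir E: first cell '.' (not opp) -> no flip
Dir SW: edge -> no flip
Dir S: first cell '.' (not opp) -> no flip
Dir SE: opp run (3,1) capped by B -> flip
All flips: (3,1)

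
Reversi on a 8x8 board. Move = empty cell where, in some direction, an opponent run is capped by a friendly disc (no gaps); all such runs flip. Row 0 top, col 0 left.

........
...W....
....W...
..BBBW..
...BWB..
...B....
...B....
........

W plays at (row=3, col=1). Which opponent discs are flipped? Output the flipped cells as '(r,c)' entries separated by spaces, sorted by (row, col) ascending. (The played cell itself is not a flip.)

Dir NW: first cell '.' (not opp) -> no flip
Dir N: first cell '.' (not opp) -> no flip
Dir NE: first cell '.' (not opp) -> no flip
Dir W: first cell '.' (not opp) -> no flip
Dir E: opp run (3,2) (3,3) (3,4) capped by W -> flip
Dir SW: first cell '.' (not opp) -> no flip
Dir S: first cell '.' (not opp) -> no flip
Dir SE: first cell '.' (not opp) -> no flip

Answer: (3,2) (3,3) (3,4)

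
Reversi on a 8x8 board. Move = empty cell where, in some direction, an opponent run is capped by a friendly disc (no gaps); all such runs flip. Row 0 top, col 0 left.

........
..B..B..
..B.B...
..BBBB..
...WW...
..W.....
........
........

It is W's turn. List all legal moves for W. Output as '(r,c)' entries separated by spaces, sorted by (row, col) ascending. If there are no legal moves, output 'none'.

Answer: (1,1) (1,4) (2,1) (2,3) (2,5) (2,6)

Derivation:
(0,1): no bracket -> illegal
(0,2): no bracket -> illegal
(0,3): no bracket -> illegal
(0,4): no bracket -> illegal
(0,5): no bracket -> illegal
(0,6): no bracket -> illegal
(1,1): flips 2 -> legal
(1,3): no bracket -> illegal
(1,4): flips 2 -> legal
(1,6): no bracket -> illegal
(2,1): flips 1 -> legal
(2,3): flips 1 -> legal
(2,5): flips 1 -> legal
(2,6): flips 1 -> legal
(3,1): no bracket -> illegal
(3,6): no bracket -> illegal
(4,1): no bracket -> illegal
(4,2): no bracket -> illegal
(4,5): no bracket -> illegal
(4,6): no bracket -> illegal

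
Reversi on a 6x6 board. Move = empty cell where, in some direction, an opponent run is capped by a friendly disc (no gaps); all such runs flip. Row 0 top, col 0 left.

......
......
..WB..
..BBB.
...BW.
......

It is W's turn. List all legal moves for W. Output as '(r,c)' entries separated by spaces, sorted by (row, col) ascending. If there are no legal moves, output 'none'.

Answer: (2,4) (4,2)

Derivation:
(1,2): no bracket -> illegal
(1,3): no bracket -> illegal
(1,4): no bracket -> illegal
(2,1): no bracket -> illegal
(2,4): flips 2 -> legal
(2,5): no bracket -> illegal
(3,1): no bracket -> illegal
(3,5): no bracket -> illegal
(4,1): no bracket -> illegal
(4,2): flips 2 -> legal
(4,5): no bracket -> illegal
(5,2): no bracket -> illegal
(5,3): no bracket -> illegal
(5,4): no bracket -> illegal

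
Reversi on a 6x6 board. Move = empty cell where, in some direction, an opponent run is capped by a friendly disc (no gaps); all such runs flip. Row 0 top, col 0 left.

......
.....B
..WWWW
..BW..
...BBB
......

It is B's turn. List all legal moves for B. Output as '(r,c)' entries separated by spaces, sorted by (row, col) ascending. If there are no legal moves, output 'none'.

(1,1): flips 2 -> legal
(1,2): flips 1 -> legal
(1,3): flips 2 -> legal
(1,4): flips 1 -> legal
(2,1): no bracket -> illegal
(3,1): no bracket -> illegal
(3,4): flips 1 -> legal
(3,5): flips 1 -> legal
(4,2): flips 2 -> legal

Answer: (1,1) (1,2) (1,3) (1,4) (3,4) (3,5) (4,2)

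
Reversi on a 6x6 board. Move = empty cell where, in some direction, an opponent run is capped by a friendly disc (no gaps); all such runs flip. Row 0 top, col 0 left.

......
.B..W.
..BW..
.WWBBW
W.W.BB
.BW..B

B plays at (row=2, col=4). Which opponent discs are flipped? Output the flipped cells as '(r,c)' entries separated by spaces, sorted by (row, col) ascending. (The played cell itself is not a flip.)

Answer: (2,3)

Derivation:
Dir NW: first cell '.' (not opp) -> no flip
Dir N: opp run (1,4), next='.' -> no flip
Dir NE: first cell '.' (not opp) -> no flip
Dir W: opp run (2,3) capped by B -> flip
Dir E: first cell '.' (not opp) -> no flip
Dir SW: first cell 'B' (not opp) -> no flip
Dir S: first cell 'B' (not opp) -> no flip
Dir SE: opp run (3,5), next=edge -> no flip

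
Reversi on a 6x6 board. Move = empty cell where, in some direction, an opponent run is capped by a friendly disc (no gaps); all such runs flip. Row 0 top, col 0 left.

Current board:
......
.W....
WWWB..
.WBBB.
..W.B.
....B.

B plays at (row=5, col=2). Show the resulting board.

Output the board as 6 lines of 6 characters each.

Answer: ......
.W....
WWWB..
.WBBB.
..B.B.
..B.B.

Derivation:
Place B at (5,2); scan 8 dirs for brackets.
Dir NW: first cell '.' (not opp) -> no flip
Dir N: opp run (4,2) capped by B -> flip
Dir NE: first cell '.' (not opp) -> no flip
Dir W: first cell '.' (not opp) -> no flip
Dir E: first cell '.' (not opp) -> no flip
Dir SW: edge -> no flip
Dir S: edge -> no flip
Dir SE: edge -> no flip
All flips: (4,2)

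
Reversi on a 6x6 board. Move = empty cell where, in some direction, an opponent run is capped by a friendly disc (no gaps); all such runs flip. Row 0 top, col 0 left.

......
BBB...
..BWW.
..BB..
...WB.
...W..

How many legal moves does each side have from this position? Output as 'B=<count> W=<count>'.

-- B to move --
(1,3): flips 1 -> legal
(1,4): flips 1 -> legal
(1,5): flips 1 -> legal
(2,5): flips 2 -> legal
(3,4): flips 1 -> legal
(3,5): no bracket -> illegal
(4,2): flips 1 -> legal
(5,2): no bracket -> illegal
(5,4): flips 1 -> legal
B mobility = 7
-- W to move --
(0,0): no bracket -> illegal
(0,1): flips 1 -> legal
(0,2): no bracket -> illegal
(0,3): no bracket -> illegal
(1,3): no bracket -> illegal
(2,0): no bracket -> illegal
(2,1): flips 2 -> legal
(3,1): no bracket -> illegal
(3,4): no bracket -> illegal
(3,5): flips 1 -> legal
(4,1): flips 1 -> legal
(4,2): flips 1 -> legal
(4,5): flips 1 -> legal
(5,4): no bracket -> illegal
(5,5): no bracket -> illegal
W mobility = 6

Answer: B=7 W=6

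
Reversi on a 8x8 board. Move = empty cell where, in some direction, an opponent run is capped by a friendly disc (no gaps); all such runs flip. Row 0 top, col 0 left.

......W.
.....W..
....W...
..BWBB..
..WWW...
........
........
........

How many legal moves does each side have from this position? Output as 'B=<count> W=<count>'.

-- B to move --
(0,4): no bracket -> illegal
(0,5): no bracket -> illegal
(0,7): no bracket -> illegal
(1,3): flips 1 -> legal
(1,4): flips 1 -> legal
(1,6): no bracket -> illegal
(1,7): no bracket -> illegal
(2,2): no bracket -> illegal
(2,3): no bracket -> illegal
(2,5): no bracket -> illegal
(2,6): no bracket -> illegal
(3,1): no bracket -> illegal
(4,1): no bracket -> illegal
(4,5): no bracket -> illegal
(5,1): no bracket -> illegal
(5,2): flips 2 -> legal
(5,3): flips 1 -> legal
(5,4): flips 2 -> legal
(5,5): no bracket -> illegal
B mobility = 5
-- W to move --
(2,1): flips 1 -> legal
(2,2): flips 1 -> legal
(2,3): no bracket -> illegal
(2,5): flips 1 -> legal
(2,6): flips 1 -> legal
(3,1): flips 1 -> legal
(3,6): flips 2 -> legal
(4,1): no bracket -> illegal
(4,5): no bracket -> illegal
(4,6): flips 1 -> legal
W mobility = 7

Answer: B=5 W=7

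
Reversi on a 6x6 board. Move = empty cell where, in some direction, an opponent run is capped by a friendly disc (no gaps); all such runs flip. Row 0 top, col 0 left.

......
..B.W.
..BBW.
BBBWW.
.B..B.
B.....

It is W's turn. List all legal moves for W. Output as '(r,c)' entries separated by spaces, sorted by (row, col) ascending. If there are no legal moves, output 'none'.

Answer: (0,1) (1,1) (1,3) (2,1) (5,4) (5,5)

Derivation:
(0,1): flips 2 -> legal
(0,2): no bracket -> illegal
(0,3): no bracket -> illegal
(1,1): flips 1 -> legal
(1,3): flips 1 -> legal
(2,0): no bracket -> illegal
(2,1): flips 2 -> legal
(3,5): no bracket -> illegal
(4,0): no bracket -> illegal
(4,2): no bracket -> illegal
(4,3): no bracket -> illegal
(4,5): no bracket -> illegal
(5,1): no bracket -> illegal
(5,2): no bracket -> illegal
(5,3): no bracket -> illegal
(5,4): flips 1 -> legal
(5,5): flips 1 -> legal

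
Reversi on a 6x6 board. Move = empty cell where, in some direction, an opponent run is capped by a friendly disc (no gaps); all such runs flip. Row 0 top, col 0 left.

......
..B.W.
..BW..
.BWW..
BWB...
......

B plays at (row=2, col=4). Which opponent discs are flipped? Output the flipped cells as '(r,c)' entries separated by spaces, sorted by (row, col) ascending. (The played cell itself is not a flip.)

Answer: (2,3) (3,3)

Derivation:
Dir NW: first cell '.' (not opp) -> no flip
Dir N: opp run (1,4), next='.' -> no flip
Dir NE: first cell '.' (not opp) -> no flip
Dir W: opp run (2,3) capped by B -> flip
Dir E: first cell '.' (not opp) -> no flip
Dir SW: opp run (3,3) capped by B -> flip
Dir S: first cell '.' (not opp) -> no flip
Dir SE: first cell '.' (not opp) -> no flip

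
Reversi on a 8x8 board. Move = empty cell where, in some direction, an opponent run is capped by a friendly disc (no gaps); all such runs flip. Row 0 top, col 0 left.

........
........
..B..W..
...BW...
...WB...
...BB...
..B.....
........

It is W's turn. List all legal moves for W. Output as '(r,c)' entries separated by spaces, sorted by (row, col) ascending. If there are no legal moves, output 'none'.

(1,1): no bracket -> illegal
(1,2): no bracket -> illegal
(1,3): no bracket -> illegal
(2,1): no bracket -> illegal
(2,3): flips 1 -> legal
(2,4): no bracket -> illegal
(3,1): no bracket -> illegal
(3,2): flips 1 -> legal
(3,5): no bracket -> illegal
(4,2): no bracket -> illegal
(4,5): flips 1 -> legal
(5,1): no bracket -> illegal
(5,2): no bracket -> illegal
(5,5): no bracket -> illegal
(6,1): no bracket -> illegal
(6,3): flips 1 -> legal
(6,4): flips 2 -> legal
(6,5): flips 1 -> legal
(7,1): no bracket -> illegal
(7,2): no bracket -> illegal
(7,3): no bracket -> illegal

Answer: (2,3) (3,2) (4,5) (6,3) (6,4) (6,5)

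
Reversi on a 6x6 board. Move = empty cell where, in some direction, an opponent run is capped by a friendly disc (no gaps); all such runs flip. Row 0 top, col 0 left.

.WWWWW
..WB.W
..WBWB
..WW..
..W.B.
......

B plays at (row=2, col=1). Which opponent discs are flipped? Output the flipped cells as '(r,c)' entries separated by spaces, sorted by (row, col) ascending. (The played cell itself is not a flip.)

Dir NW: first cell '.' (not opp) -> no flip
Dir N: first cell '.' (not opp) -> no flip
Dir NE: opp run (1,2) (0,3), next=edge -> no flip
Dir W: first cell '.' (not opp) -> no flip
Dir E: opp run (2,2) capped by B -> flip
Dir SW: first cell '.' (not opp) -> no flip
Dir S: first cell '.' (not opp) -> no flip
Dir SE: opp run (3,2), next='.' -> no flip

Answer: (2,2)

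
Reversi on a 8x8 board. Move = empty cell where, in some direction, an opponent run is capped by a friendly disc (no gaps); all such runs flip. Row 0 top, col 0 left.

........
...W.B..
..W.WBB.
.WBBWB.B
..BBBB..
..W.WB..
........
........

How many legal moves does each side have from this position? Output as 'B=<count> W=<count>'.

-- B to move --
(0,2): flips 2 -> legal
(0,3): no bracket -> illegal
(0,4): no bracket -> illegal
(1,1): flips 1 -> legal
(1,2): flips 1 -> legal
(1,4): flips 2 -> legal
(2,0): flips 1 -> legal
(2,1): no bracket -> illegal
(2,3): flips 2 -> legal
(3,0): flips 1 -> legal
(4,0): no bracket -> illegal
(4,1): no bracket -> illegal
(5,1): no bracket -> illegal
(5,3): flips 1 -> legal
(6,1): flips 1 -> legal
(6,2): flips 1 -> legal
(6,3): flips 1 -> legal
(6,4): flips 1 -> legal
(6,5): flips 1 -> legal
B mobility = 13
-- W to move --
(0,4): no bracket -> illegal
(0,5): no bracket -> illegal
(0,6): flips 1 -> legal
(1,4): no bracket -> illegal
(1,6): flips 1 -> legal
(1,7): no bracket -> illegal
(2,1): flips 2 -> legal
(2,3): no bracket -> illegal
(2,7): flips 2 -> legal
(3,6): flips 2 -> legal
(4,1): no bracket -> illegal
(4,6): flips 1 -> legal
(4,7): no bracket -> illegal
(5,1): flips 2 -> legal
(5,3): flips 1 -> legal
(5,6): flips 2 -> legal
(6,4): no bracket -> illegal
(6,5): no bracket -> illegal
(6,6): flips 3 -> legal
W mobility = 10

Answer: B=13 W=10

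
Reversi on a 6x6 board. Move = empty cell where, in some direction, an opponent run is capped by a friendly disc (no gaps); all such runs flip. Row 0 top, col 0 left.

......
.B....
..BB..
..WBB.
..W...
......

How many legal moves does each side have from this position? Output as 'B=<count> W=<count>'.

-- B to move --
(2,1): no bracket -> illegal
(3,1): flips 1 -> legal
(4,1): flips 1 -> legal
(4,3): no bracket -> illegal
(5,1): flips 1 -> legal
(5,2): flips 2 -> legal
(5,3): no bracket -> illegal
B mobility = 4
-- W to move --
(0,0): no bracket -> illegal
(0,1): no bracket -> illegal
(0,2): no bracket -> illegal
(1,0): no bracket -> illegal
(1,2): flips 1 -> legal
(1,3): no bracket -> illegal
(1,4): flips 1 -> legal
(2,0): no bracket -> illegal
(2,1): no bracket -> illegal
(2,4): flips 1 -> legal
(2,5): no bracket -> illegal
(3,1): no bracket -> illegal
(3,5): flips 2 -> legal
(4,3): no bracket -> illegal
(4,4): no bracket -> illegal
(4,5): no bracket -> illegal
W mobility = 4

Answer: B=4 W=4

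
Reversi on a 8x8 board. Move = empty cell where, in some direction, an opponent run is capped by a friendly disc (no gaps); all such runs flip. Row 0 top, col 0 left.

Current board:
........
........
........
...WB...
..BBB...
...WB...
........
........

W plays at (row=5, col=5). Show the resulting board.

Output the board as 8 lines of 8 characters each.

Answer: ........
........
........
...WB...
..BBW...
...WWW..
........
........

Derivation:
Place W at (5,5); scan 8 dirs for brackets.
Dir NW: opp run (4,4) capped by W -> flip
Dir N: first cell '.' (not opp) -> no flip
Dir NE: first cell '.' (not opp) -> no flip
Dir W: opp run (5,4) capped by W -> flip
Dir E: first cell '.' (not opp) -> no flip
Dir SW: first cell '.' (not opp) -> no flip
Dir S: first cell '.' (not opp) -> no flip
Dir SE: first cell '.' (not opp) -> no flip
All flips: (4,4) (5,4)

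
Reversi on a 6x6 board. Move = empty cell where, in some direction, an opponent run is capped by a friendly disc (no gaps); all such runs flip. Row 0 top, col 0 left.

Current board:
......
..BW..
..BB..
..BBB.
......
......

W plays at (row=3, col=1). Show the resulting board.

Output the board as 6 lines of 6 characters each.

Place W at (3,1); scan 8 dirs for brackets.
Dir NW: first cell '.' (not opp) -> no flip
Dir N: first cell '.' (not opp) -> no flip
Dir NE: opp run (2,2) capped by W -> flip
Dir W: first cell '.' (not opp) -> no flip
Dir E: opp run (3,2) (3,3) (3,4), next='.' -> no flip
Dir SW: first cell '.' (not opp) -> no flip
Dir S: first cell '.' (not opp) -> no flip
Dir SE: first cell '.' (not opp) -> no flip
All flips: (2,2)

Answer: ......
..BW..
..WB..
.WBBB.
......
......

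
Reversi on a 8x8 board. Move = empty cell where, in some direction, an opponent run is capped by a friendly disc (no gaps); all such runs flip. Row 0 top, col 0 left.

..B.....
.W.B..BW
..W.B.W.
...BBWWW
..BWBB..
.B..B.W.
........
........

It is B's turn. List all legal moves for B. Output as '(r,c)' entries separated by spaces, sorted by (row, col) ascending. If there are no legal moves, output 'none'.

Answer: (0,0) (2,0) (2,5) (2,7) (3,1) (3,2) (4,6) (5,2) (5,3) (6,7)

Derivation:
(0,0): flips 2 -> legal
(0,1): no bracket -> illegal
(0,6): no bracket -> illegal
(0,7): no bracket -> illegal
(1,0): no bracket -> illegal
(1,2): no bracket -> illegal
(1,5): no bracket -> illegal
(2,0): flips 1 -> legal
(2,1): no bracket -> illegal
(2,3): no bracket -> illegal
(2,5): flips 1 -> legal
(2,7): flips 1 -> legal
(3,1): flips 1 -> legal
(3,2): flips 1 -> legal
(4,6): flips 3 -> legal
(4,7): no bracket -> illegal
(5,2): flips 1 -> legal
(5,3): flips 1 -> legal
(5,5): no bracket -> illegal
(5,7): no bracket -> illegal
(6,5): no bracket -> illegal
(6,6): no bracket -> illegal
(6,7): flips 1 -> legal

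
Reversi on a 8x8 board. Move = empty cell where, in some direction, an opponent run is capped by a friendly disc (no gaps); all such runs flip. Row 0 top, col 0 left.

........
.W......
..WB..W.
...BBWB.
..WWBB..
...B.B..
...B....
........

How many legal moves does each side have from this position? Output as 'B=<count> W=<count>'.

Answer: B=9 W=11

Derivation:
-- B to move --
(0,0): flips 2 -> legal
(0,1): no bracket -> illegal
(0,2): no bracket -> illegal
(1,0): no bracket -> illegal
(1,2): no bracket -> illegal
(1,3): no bracket -> illegal
(1,5): no bracket -> illegal
(1,6): flips 1 -> legal
(1,7): flips 2 -> legal
(2,0): no bracket -> illegal
(2,1): flips 1 -> legal
(2,4): no bracket -> illegal
(2,5): flips 1 -> legal
(2,7): no bracket -> illegal
(3,1): flips 1 -> legal
(3,2): no bracket -> illegal
(3,7): no bracket -> illegal
(4,1): flips 2 -> legal
(4,6): no bracket -> illegal
(5,1): flips 1 -> legal
(5,2): flips 1 -> legal
(5,4): no bracket -> illegal
B mobility = 9
-- W to move --
(1,2): no bracket -> illegal
(1,3): flips 2 -> legal
(1,4): no bracket -> illegal
(2,4): flips 2 -> legal
(2,5): flips 1 -> legal
(2,7): no bracket -> illegal
(3,2): flips 2 -> legal
(3,7): flips 1 -> legal
(4,6): flips 3 -> legal
(4,7): no bracket -> illegal
(5,2): no bracket -> illegal
(5,4): no bracket -> illegal
(5,6): no bracket -> illegal
(6,2): flips 2 -> legal
(6,4): flips 1 -> legal
(6,5): flips 2 -> legal
(6,6): flips 3 -> legal
(7,2): no bracket -> illegal
(7,3): flips 2 -> legal
(7,4): no bracket -> illegal
W mobility = 11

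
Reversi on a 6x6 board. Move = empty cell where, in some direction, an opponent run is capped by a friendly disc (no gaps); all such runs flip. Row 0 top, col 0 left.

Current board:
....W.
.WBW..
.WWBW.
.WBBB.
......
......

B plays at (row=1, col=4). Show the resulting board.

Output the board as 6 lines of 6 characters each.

Answer: ....W.
.WBBB.
.WWBB.
.WBBB.
......
......

Derivation:
Place B at (1,4); scan 8 dirs for brackets.
Dir NW: first cell '.' (not opp) -> no flip
Dir N: opp run (0,4), next=edge -> no flip
Dir NE: first cell '.' (not opp) -> no flip
Dir W: opp run (1,3) capped by B -> flip
Dir E: first cell '.' (not opp) -> no flip
Dir SW: first cell 'B' (not opp) -> no flip
Dir S: opp run (2,4) capped by B -> flip
Dir SE: first cell '.' (not opp) -> no flip
All flips: (1,3) (2,4)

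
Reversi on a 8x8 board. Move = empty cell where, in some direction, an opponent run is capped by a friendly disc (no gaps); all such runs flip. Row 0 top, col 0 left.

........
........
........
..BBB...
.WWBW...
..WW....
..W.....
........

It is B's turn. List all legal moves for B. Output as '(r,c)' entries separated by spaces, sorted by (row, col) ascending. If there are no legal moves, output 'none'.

(3,0): no bracket -> illegal
(3,1): no bracket -> illegal
(3,5): no bracket -> illegal
(4,0): flips 2 -> legal
(4,5): flips 1 -> legal
(5,0): flips 1 -> legal
(5,1): flips 1 -> legal
(5,4): flips 1 -> legal
(5,5): flips 1 -> legal
(6,1): flips 1 -> legal
(6,3): flips 1 -> legal
(6,4): no bracket -> illegal
(7,1): no bracket -> illegal
(7,2): flips 3 -> legal
(7,3): no bracket -> illegal

Answer: (4,0) (4,5) (5,0) (5,1) (5,4) (5,5) (6,1) (6,3) (7,2)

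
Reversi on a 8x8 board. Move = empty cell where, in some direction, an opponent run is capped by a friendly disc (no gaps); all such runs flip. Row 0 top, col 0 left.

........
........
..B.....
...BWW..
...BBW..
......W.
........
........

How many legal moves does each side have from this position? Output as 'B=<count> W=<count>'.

Answer: B=5 W=5

Derivation:
-- B to move --
(2,3): no bracket -> illegal
(2,4): flips 1 -> legal
(2,5): flips 1 -> legal
(2,6): flips 1 -> legal
(3,6): flips 2 -> legal
(4,6): flips 1 -> legal
(4,7): no bracket -> illegal
(5,4): no bracket -> illegal
(5,5): no bracket -> illegal
(5,7): no bracket -> illegal
(6,5): no bracket -> illegal
(6,6): no bracket -> illegal
(6,7): no bracket -> illegal
B mobility = 5
-- W to move --
(1,1): no bracket -> illegal
(1,2): no bracket -> illegal
(1,3): no bracket -> illegal
(2,1): no bracket -> illegal
(2,3): no bracket -> illegal
(2,4): no bracket -> illegal
(3,1): no bracket -> illegal
(3,2): flips 1 -> legal
(4,2): flips 2 -> legal
(5,2): flips 1 -> legal
(5,3): flips 1 -> legal
(5,4): flips 1 -> legal
(5,5): no bracket -> illegal
W mobility = 5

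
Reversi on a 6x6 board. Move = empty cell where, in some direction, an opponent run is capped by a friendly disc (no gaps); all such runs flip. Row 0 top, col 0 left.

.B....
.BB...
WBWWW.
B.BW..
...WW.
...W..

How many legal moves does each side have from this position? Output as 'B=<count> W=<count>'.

-- B to move --
(1,0): flips 1 -> legal
(1,3): no bracket -> illegal
(1,4): flips 1 -> legal
(1,5): no bracket -> illegal
(2,5): flips 3 -> legal
(3,1): no bracket -> illegal
(3,4): flips 2 -> legal
(3,5): no bracket -> illegal
(4,2): no bracket -> illegal
(4,5): no bracket -> illegal
(5,2): no bracket -> illegal
(5,4): flips 1 -> legal
(5,5): flips 3 -> legal
B mobility = 6
-- W to move --
(0,0): flips 1 -> legal
(0,2): flips 2 -> legal
(0,3): no bracket -> illegal
(1,0): flips 2 -> legal
(1,3): no bracket -> illegal
(3,1): flips 1 -> legal
(4,0): flips 1 -> legal
(4,1): flips 1 -> legal
(4,2): flips 1 -> legal
W mobility = 7

Answer: B=6 W=7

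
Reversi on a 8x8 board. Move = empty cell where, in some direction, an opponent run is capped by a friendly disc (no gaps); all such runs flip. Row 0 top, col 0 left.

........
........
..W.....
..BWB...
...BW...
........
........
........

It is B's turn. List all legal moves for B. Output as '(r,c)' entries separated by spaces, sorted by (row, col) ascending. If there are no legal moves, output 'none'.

(1,1): no bracket -> illegal
(1,2): flips 1 -> legal
(1,3): no bracket -> illegal
(2,1): no bracket -> illegal
(2,3): flips 1 -> legal
(2,4): no bracket -> illegal
(3,1): no bracket -> illegal
(3,5): no bracket -> illegal
(4,2): no bracket -> illegal
(4,5): flips 1 -> legal
(5,3): no bracket -> illegal
(5,4): flips 1 -> legal
(5,5): no bracket -> illegal

Answer: (1,2) (2,3) (4,5) (5,4)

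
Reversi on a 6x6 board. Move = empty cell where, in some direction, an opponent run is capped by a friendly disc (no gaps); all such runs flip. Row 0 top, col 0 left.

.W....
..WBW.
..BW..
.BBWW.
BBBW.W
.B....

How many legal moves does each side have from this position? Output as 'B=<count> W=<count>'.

Answer: B=9 W=6

Derivation:
-- B to move --
(0,0): no bracket -> illegal
(0,2): flips 1 -> legal
(0,3): no bracket -> illegal
(0,4): no bracket -> illegal
(0,5): flips 2 -> legal
(1,0): no bracket -> illegal
(1,1): flips 1 -> legal
(1,5): flips 1 -> legal
(2,1): no bracket -> illegal
(2,4): flips 2 -> legal
(2,5): no bracket -> illegal
(3,5): flips 2 -> legal
(4,4): flips 2 -> legal
(5,2): no bracket -> illegal
(5,3): flips 3 -> legal
(5,4): flips 1 -> legal
(5,5): no bracket -> illegal
B mobility = 9
-- W to move --
(0,2): no bracket -> illegal
(0,3): flips 1 -> legal
(0,4): no bracket -> illegal
(1,1): flips 1 -> legal
(2,0): no bracket -> illegal
(2,1): flips 2 -> legal
(2,4): no bracket -> illegal
(3,0): flips 2 -> legal
(5,0): flips 2 -> legal
(5,2): flips 3 -> legal
(5,3): no bracket -> illegal
W mobility = 6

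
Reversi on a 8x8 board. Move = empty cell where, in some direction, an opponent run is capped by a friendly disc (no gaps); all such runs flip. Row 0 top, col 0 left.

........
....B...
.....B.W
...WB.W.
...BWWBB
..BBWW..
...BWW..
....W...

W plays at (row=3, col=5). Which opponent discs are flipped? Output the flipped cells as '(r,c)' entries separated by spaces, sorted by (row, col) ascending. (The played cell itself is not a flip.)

Answer: (3,4)

Derivation:
Dir NW: first cell '.' (not opp) -> no flip
Dir N: opp run (2,5), next='.' -> no flip
Dir NE: first cell '.' (not opp) -> no flip
Dir W: opp run (3,4) capped by W -> flip
Dir E: first cell 'W' (not opp) -> no flip
Dir SW: first cell 'W' (not opp) -> no flip
Dir S: first cell 'W' (not opp) -> no flip
Dir SE: opp run (4,6), next='.' -> no flip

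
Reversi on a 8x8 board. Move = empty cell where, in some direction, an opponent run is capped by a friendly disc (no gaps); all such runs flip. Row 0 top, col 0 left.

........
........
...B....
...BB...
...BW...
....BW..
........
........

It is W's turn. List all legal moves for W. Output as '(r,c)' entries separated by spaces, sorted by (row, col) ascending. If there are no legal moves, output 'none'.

Answer: (2,2) (2,4) (4,2) (5,3) (6,4)

Derivation:
(1,2): no bracket -> illegal
(1,3): no bracket -> illegal
(1,4): no bracket -> illegal
(2,2): flips 1 -> legal
(2,4): flips 1 -> legal
(2,5): no bracket -> illegal
(3,2): no bracket -> illegal
(3,5): no bracket -> illegal
(4,2): flips 1 -> legal
(4,5): no bracket -> illegal
(5,2): no bracket -> illegal
(5,3): flips 1 -> legal
(6,3): no bracket -> illegal
(6,4): flips 1 -> legal
(6,5): no bracket -> illegal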